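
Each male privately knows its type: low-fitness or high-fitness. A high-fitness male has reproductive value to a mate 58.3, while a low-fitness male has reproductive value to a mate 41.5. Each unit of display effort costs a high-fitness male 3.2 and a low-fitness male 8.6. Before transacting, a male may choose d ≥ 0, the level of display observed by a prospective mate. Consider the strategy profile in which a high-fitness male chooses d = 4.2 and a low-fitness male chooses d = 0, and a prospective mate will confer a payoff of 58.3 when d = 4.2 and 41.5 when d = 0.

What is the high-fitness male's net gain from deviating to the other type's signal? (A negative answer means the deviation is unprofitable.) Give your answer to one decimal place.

-3.4

Playing d = 4.2 the high-fitness male receives 58.3 − 3.2 × 4.2 = 44.86.
Deviating to d = 0 yields 41.5 instead.
Gain from deviating: 41.5 − 44.86 = -3.36, i.e. -3.4 to one decimal place.
The gain is negative, so the high-fitness type's incentive-compatibility constraint is satisfied.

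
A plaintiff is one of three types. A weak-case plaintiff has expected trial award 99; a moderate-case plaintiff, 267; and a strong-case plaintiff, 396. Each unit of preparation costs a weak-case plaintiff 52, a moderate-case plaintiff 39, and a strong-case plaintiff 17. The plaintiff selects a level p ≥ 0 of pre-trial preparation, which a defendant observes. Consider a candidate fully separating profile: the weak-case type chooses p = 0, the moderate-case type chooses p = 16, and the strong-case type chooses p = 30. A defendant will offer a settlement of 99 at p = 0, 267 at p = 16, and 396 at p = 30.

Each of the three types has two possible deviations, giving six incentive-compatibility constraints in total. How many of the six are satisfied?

3

Strong-case (own payoff 396 − 17×30 = -114): to p=0 gives 99 → profitable ✗; to p=16 gives 267 − 17×16 = -5 → profitable ✗.
Moderate-case (own payoff 267 − 39×16 = -357): to p=0 gives 99 → profitable ✗; to p=30 gives 396 − 39×30 = -774 → no gain ✓.
Weak-case (own payoff 99): to p=16 gives 267 − 52×16 = -565 → no gain ✓; to p=30 gives 396 − 52×30 = -1164 → no gain ✓.
3 of the 6 constraints hold; not an equilibrium.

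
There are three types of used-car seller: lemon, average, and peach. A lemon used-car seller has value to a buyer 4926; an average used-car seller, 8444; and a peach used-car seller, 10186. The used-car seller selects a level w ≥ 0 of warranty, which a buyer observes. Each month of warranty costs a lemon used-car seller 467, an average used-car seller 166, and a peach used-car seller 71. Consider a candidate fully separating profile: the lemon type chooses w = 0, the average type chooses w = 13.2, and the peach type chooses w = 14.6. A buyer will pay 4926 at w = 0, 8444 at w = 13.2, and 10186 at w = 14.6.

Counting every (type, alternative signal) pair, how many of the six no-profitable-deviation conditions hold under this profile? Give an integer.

5

Average (own payoff 8444 − 166×13.2 = 6252.8): to w=0 gives 4926 → no gain ✓; to w=14.6 gives 10186 − 166×14.6 = 7762.4 → profitable ✗.
Peach (own payoff 10186 − 71×14.6 = 9149.4): to w=0 gives 4926 → no gain ✓; to w=13.2 gives 8444 − 71×13.2 = 7506.8 → no gain ✓.
Lemon (own payoff 4926): to w=13.2 gives 8444 − 467×13.2 = 2279.6 → no gain ✓; to w=14.6 gives 10186 − 467×14.6 = 3367.8 → no gain ✓.
5 of the 6 constraints hold; not an equilibrium.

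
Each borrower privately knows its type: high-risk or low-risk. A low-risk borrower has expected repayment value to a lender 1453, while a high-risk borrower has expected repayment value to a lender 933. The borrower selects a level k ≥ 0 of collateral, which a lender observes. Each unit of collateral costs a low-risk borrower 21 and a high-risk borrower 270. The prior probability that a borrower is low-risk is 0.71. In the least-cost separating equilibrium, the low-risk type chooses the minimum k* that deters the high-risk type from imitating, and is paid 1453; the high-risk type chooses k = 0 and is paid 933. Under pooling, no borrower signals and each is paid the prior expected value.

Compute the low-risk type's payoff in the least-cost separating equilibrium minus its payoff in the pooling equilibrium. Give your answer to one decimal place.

110.4

Least-cost separating signal: k* solves 933 = 1453 − 270·k*, so k* = (1453 − 933)/270 ≈ 1.9259.
Low-risk type's separating payoff: 1453 − 21 × k* = 1453 − 21 × (1453 − 933)/270 = 1453 − 10920/270 ≈ 1412.556.
Pooling payoff: 0.71 × 1453 + 0.29 × 933 = 1302.2.
Difference: 1412.556 − 1302.2 = 110.356, i.e. 110.4 to one decimal place.
The low-risk type prefers to separate.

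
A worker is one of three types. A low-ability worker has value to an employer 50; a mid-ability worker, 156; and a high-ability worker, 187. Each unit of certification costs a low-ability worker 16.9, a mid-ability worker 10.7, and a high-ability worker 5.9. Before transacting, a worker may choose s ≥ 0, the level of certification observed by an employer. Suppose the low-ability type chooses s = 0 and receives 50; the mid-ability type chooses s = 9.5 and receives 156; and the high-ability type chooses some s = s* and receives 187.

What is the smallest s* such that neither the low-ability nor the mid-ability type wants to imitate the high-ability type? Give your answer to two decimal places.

Mid-ability type (on-path payoff 156 − 10.7×9.5 = 54.35) won't mimic when 54.35 ≥ 187 − 10.7·s*, i.e. s* ≥ 12.40.
Low-ability type (on-path payoff 50) won't mimic when 50 ≥ 187 − 16.9·s*, i.e. s* ≥ 8.11.
Both must hold, so s* = max(8.11, 12.40) = 12.40. The mid-ability type's constraint binds.

12.40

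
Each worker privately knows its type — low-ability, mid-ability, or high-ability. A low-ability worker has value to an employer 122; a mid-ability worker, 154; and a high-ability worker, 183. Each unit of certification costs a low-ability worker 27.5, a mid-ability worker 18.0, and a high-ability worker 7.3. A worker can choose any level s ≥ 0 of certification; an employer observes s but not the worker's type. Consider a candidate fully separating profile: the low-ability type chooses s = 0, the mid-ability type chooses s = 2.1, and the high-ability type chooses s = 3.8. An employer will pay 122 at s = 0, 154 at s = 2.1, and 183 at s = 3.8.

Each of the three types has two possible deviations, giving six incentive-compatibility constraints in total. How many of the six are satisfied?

Mid-ability (own payoff 154 − 18.0×2.1 = 116.2): to s=0 gives 122 → profitable ✗; to s=3.8 gives 183 − 18.0×3.8 = 114.6 → no gain ✓.
Low-ability (own payoff 122): to s=2.1 gives 154 − 27.5×2.1 = 96.25 → no gain ✓; to s=3.8 gives 183 − 27.5×3.8 = 78.5 → no gain ✓.
High-ability (own payoff 183 − 7.3×3.8 = 155.26): to s=0 gives 122 → no gain ✓; to s=2.1 gives 154 − 7.3×2.1 = 138.67 → no gain ✓.
5 of the 6 constraints hold; not an equilibrium.

5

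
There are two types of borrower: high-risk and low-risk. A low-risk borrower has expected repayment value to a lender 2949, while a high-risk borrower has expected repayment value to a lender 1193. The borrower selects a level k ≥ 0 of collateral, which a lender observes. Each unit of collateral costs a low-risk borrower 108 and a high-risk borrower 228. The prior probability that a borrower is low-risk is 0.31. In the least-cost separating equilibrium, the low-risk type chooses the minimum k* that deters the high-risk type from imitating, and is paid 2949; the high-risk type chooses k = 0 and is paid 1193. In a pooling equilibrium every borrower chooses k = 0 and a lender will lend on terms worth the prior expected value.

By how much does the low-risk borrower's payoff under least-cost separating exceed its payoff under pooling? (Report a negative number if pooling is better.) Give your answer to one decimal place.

379.9

Least-cost separating signal: k* solves 1193 = 2949 − 228·k*, so k* = (2949 − 1193)/228 ≈ 7.7018.
Low-risk type's separating payoff: 2949 − 108 × k* = 2949 − 108 × (2949 − 1193)/228 = 2949 − 189648/228 ≈ 2117.211.
Pooling payoff: 0.31 × 2949 + 0.69 × 1193 = 1737.36.
Difference: 2117.211 − 1737.36 = 379.851, i.e. 379.9 to one decimal place.
The low-risk type prefers to separate.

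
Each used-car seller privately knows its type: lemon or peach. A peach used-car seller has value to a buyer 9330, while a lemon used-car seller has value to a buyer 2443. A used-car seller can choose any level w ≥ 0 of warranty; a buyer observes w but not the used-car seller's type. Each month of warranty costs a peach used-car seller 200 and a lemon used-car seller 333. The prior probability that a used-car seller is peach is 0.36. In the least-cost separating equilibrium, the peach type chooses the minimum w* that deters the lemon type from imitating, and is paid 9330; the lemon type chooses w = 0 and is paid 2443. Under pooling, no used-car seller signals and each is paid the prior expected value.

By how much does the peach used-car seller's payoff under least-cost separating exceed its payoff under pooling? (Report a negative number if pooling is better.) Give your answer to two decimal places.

271.34

Least-cost separating signal: w* solves 2443 = 9330 − 333·w*, so w* = (9330 − 2443)/333 ≈ 20.6817.
Peach type's separating payoff: 9330 − 200 × w* = 9330 − 200 × (9330 − 2443)/333 = 9330 − 1377400/333 ≈ 5193.6637.
Pooling payoff: 0.36 × 9330 + 0.64 × 2443 = 4922.32.
Difference: 5193.6637 − 4922.32 = 271.3437, i.e. 271.34 to two decimal places.
The peach type prefers to separate.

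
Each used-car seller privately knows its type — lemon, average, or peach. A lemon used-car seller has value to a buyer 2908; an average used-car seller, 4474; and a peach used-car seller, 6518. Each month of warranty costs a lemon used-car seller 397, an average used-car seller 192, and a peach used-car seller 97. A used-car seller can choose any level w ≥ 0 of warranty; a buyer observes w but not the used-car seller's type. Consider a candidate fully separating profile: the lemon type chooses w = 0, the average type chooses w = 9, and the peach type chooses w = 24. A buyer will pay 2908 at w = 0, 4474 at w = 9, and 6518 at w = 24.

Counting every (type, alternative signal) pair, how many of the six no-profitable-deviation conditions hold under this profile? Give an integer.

5

Lemon (own payoff 2908): to w=9 gives 4474 − 397×9 = 901 → no gain ✓; to w=24 gives 6518 − 397×24 = -3010 → no gain ✓.
Average (own payoff 4474 − 192×9 = 2746): to w=0 gives 2908 → profitable ✗; to w=24 gives 6518 − 192×24 = 1910 → no gain ✓.
Peach (own payoff 6518 − 97×24 = 4190): to w=0 gives 2908 → no gain ✓; to w=9 gives 4474 − 97×9 = 3601 → no gain ✓.
5 of the 6 constraints hold; not an equilibrium.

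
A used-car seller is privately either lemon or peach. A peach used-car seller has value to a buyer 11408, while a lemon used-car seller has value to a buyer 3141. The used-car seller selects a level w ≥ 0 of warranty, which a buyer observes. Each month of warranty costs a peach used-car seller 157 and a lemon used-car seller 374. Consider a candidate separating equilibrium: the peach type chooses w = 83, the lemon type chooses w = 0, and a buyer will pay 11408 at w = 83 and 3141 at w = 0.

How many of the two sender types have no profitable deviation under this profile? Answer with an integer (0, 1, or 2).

1

Peach type: signal → 11408 − 157 × 83 = -1623; deviate to 0 → 3141. IC fails (-1623 < 3141).
Lemon type: stay at 0 → 3141; mimic → 11408 − 374 × 83 = -19634. IC holds (3141 ≥ -19634).
1 of 2 constraints hold, so this profile is not an equilibrium.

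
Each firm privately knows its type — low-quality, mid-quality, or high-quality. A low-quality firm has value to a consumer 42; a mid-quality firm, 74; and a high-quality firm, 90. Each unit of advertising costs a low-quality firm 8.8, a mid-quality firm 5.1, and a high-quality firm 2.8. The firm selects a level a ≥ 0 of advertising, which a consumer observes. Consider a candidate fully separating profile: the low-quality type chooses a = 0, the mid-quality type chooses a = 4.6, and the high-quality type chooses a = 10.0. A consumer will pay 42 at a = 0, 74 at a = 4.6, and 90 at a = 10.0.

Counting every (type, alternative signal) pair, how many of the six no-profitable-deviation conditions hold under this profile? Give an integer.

Mid-quality (own payoff 74 − 5.1×4.6 = 50.54): to a=0 gives 42 → no gain ✓; to a=10.0 gives 90 − 5.1×10.0 = 39 → no gain ✓.
High-quality (own payoff 90 − 2.8×10.0 = 62): to a=0 gives 42 → no gain ✓; to a=4.6 gives 74 − 2.8×4.6 = 61.12 → no gain ✓.
Low-quality (own payoff 42): to a=4.6 gives 74 − 8.8×4.6 = 33.52 → no gain ✓; to a=10.0 gives 90 − 8.8×10.0 = 2 → no gain ✓.
6 of the 6 constraints hold; this profile is a separating equilibrium.

6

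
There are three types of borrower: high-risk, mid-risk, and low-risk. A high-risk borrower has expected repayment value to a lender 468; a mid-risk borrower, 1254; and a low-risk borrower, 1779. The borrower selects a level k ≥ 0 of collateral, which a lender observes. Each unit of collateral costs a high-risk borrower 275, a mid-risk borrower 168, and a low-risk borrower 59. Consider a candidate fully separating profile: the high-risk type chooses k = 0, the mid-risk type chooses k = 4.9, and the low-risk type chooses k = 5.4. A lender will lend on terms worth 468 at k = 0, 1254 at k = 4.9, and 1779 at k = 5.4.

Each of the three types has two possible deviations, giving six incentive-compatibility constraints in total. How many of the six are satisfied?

Mid-risk (own payoff 1254 − 168×4.9 = 430.8): to k=0 gives 468 → profitable ✗; to k=5.4 gives 1779 − 168×5.4 = 871.8 → profitable ✗.
High-risk (own payoff 468): to k=4.9 gives 1254 − 275×4.9 = -93.5 → no gain ✓; to k=5.4 gives 1779 − 275×5.4 = 294 → no gain ✓.
Low-risk (own payoff 1779 − 59×5.4 = 1460.4): to k=0 gives 468 → no gain ✓; to k=4.9 gives 1254 − 59×4.9 = 964.9 → no gain ✓.
4 of the 6 constraints hold; not an equilibrium.

4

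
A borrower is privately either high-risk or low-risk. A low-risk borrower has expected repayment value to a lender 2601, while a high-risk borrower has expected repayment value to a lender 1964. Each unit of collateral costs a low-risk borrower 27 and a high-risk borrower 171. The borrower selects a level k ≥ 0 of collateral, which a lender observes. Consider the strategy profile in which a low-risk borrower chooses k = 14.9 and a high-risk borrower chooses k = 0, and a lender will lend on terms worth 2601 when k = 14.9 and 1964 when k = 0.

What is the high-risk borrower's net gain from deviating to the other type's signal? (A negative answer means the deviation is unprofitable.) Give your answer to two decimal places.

Playing k = 0 the high-risk borrower receives 1964.
Deviating to k = 14.9 brings payment 2601 at cost 171 × 14.9 = 2547.9, netting 53.1.
Gain from deviating: 53.1 − 1964 = -1910.90.
The gain is negative, so the high-risk type's incentive-compatibility constraint is satisfied.

-1910.90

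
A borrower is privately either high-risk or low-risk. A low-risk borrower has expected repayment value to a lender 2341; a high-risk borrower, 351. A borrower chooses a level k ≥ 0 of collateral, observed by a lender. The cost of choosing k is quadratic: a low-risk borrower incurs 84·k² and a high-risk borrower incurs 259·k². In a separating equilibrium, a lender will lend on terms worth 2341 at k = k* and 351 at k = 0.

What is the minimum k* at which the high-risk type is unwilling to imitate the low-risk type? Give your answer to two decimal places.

2.77

The high-risk type at k = 0 receives 351; imitating at k* yields 2341 − 259·k*².
Indifference: 351 = 2341 − 259·k*², so k*² = (2341 − 351) / 259 ≈ 7.6834.
k* = √7.6834 ≈ 2.77.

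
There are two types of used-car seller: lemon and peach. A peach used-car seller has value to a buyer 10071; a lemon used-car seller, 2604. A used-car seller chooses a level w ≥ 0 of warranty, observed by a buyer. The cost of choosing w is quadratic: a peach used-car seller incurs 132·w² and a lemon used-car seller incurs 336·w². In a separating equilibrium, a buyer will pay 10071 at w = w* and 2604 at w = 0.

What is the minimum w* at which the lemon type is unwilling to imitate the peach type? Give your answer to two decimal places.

4.71

The lemon type at w = 0 receives 2604; imitating at w* yields 10071 − 336·w*².
Indifference: 2604 = 10071 − 336·w*², so w*² = (10071 − 2604) / 336 ≈ 22.2232.
w* = √22.2232 ≈ 4.71.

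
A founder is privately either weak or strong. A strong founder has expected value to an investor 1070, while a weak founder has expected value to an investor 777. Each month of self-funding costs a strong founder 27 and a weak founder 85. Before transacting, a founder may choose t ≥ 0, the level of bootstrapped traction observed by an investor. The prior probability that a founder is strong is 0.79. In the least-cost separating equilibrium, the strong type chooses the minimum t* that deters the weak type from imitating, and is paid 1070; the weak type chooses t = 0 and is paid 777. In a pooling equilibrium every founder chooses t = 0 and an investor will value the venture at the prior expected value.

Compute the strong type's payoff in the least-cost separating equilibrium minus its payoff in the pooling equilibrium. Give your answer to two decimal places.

-31.54

Least-cost separating signal: t* solves 777 = 1070 − 85·t*, so t* = (1070 − 777)/85 ≈ 3.4471.
Strong type's separating payoff: 1070 − 27 × t* = 1070 − 27 × (1070 − 777)/85 = 1070 − 7911/85 ≈ 976.9294.
Pooling payoff: 0.79 × 1070 + 0.21 × 777 = 1008.47.
Difference: 976.9294 − 1008.47 = -31.5406, i.e. -31.54 to two decimal places.
The strong type would prefer the pooling outcome.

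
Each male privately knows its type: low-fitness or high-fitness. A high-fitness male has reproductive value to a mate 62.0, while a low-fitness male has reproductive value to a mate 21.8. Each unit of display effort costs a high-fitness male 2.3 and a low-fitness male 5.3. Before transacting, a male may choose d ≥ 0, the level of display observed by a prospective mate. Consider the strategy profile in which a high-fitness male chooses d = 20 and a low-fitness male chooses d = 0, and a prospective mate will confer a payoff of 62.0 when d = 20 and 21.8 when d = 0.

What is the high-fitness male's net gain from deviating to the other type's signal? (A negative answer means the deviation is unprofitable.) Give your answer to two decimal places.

5.80

Playing d = 20 the high-fitness male receives 62.0 − 2.3 × 20 = 16.
Deviating to d = 0 yields 21.8 instead.
Gain from deviating: 21.8 − 16 = 5.80.
The gain is positive, so the high-fitness type's incentive-compatibility constraint is violated — this profile is not a separating equilibrium.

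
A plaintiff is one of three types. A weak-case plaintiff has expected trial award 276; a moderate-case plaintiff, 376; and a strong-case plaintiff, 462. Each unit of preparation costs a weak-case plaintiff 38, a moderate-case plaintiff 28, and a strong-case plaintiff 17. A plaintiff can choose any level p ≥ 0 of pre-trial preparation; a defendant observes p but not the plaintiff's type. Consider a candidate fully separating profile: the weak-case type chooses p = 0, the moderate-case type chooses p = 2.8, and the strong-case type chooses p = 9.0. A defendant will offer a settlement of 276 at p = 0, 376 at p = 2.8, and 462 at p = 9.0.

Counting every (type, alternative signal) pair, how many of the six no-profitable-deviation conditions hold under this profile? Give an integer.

5

Strong-case (own payoff 462 − 17×9.0 = 309): to p=0 gives 276 → no gain ✓; to p=2.8 gives 376 − 17×2.8 = 328.4 → profitable ✗.
Moderate-case (own payoff 376 − 28×2.8 = 297.6): to p=0 gives 276 → no gain ✓; to p=9.0 gives 462 − 28×9.0 = 210 → no gain ✓.
Weak-case (own payoff 276): to p=2.8 gives 376 − 38×2.8 = 269.6 → no gain ✓; to p=9.0 gives 462 − 38×9.0 = 120 → no gain ✓.
5 of the 6 constraints hold; not an equilibrium.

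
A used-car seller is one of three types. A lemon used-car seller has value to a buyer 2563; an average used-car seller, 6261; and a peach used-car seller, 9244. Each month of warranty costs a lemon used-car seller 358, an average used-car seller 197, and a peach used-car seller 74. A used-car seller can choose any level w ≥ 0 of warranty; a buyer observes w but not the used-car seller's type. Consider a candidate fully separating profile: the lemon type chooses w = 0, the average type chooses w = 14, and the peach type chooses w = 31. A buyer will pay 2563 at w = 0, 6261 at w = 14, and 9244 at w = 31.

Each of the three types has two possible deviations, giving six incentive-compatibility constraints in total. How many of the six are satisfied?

6

Peach (own payoff 9244 − 74×31 = 6950): to w=0 gives 2563 → no gain ✓; to w=14 gives 6261 − 74×14 = 5225 → no gain ✓.
Average (own payoff 6261 − 197×14 = 3503): to w=0 gives 2563 → no gain ✓; to w=31 gives 9244 − 197×31 = 3137 → no gain ✓.
Lemon (own payoff 2563): to w=14 gives 6261 − 358×14 = 1249 → no gain ✓; to w=31 gives 9244 − 358×31 = -1854 → no gain ✓.
6 of the 6 constraints hold; this profile is a separating equilibrium.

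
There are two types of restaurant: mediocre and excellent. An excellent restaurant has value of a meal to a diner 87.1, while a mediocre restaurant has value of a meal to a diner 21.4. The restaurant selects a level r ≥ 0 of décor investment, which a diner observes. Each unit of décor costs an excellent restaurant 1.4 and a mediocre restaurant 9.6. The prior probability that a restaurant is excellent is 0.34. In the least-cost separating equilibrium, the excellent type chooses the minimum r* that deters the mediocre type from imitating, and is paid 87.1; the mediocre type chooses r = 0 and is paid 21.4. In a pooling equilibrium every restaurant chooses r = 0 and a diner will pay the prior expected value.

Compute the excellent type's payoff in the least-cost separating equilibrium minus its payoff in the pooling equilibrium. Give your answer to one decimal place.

Least-cost separating signal: r* solves 21.4 = 87.1 − 9.6·r*, so r* = (87.1 − 21.4)/9.6 ≈ 6.8438.
Excellent type's separating payoff: 87.1 − 1.4 × r* = 87.1 − 1.4 × (87.1 − 21.4)/9.6 = 87.1 − 91.98/9.6 ≈ 77.519.
Pooling payoff: 0.34 × 87.1 + 0.66 × 21.4 = 43.738.
Difference: 77.519 − 43.738 = 33.781, i.e. 33.8 to one decimal place.
The excellent type prefers to separate.

33.8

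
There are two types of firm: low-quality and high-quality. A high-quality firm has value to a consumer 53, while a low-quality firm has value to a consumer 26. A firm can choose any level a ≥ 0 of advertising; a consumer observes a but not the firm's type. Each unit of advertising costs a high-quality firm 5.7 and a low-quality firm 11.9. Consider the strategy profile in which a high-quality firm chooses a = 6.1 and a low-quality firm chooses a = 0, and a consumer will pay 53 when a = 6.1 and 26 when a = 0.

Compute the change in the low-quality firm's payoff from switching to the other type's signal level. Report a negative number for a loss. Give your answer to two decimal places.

-45.59

Playing a = 0 the low-quality firm receives 26.
Deviating to a = 6.1 brings payment 53 at cost 11.9 × 6.1 = 72.59, netting -19.59.
Gain from deviating: -19.59 − 26 = -45.59.
The gain is negative, so the low-quality type's incentive-compatibility constraint is satisfied.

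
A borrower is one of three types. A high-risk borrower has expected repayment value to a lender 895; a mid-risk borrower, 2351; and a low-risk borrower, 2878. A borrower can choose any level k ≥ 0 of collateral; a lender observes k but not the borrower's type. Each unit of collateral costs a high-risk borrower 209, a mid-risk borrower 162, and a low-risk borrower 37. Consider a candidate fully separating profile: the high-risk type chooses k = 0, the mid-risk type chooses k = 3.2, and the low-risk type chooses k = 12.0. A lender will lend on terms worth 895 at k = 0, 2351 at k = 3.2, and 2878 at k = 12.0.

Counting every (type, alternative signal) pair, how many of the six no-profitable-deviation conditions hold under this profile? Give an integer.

5

Low-risk (own payoff 2878 − 37×12.0 = 2434): to k=0 gives 895 → no gain ✓; to k=3.2 gives 2351 − 37×3.2 = 2232.6 → no gain ✓.
High-risk (own payoff 895): to k=3.2 gives 2351 − 209×3.2 = 1682.2 → profitable ✗; to k=12.0 gives 2878 − 209×12.0 = 370 → no gain ✓.
Mid-risk (own payoff 2351 − 162×3.2 = 1832.6): to k=0 gives 895 → no gain ✓; to k=12.0 gives 2878 − 162×12.0 = 934 → no gain ✓.
5 of the 6 constraints hold; not an equilibrium.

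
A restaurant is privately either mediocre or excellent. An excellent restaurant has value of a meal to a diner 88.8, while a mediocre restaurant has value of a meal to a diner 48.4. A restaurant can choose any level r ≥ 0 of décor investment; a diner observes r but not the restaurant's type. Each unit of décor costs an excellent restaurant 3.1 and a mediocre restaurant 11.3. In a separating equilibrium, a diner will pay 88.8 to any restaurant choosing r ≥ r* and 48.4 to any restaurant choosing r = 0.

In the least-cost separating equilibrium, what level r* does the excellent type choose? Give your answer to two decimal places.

3.58

A mediocre restaurant choosing r = 0 receives 48.4.
Imitating at r* instead would pay 88.8 at cost 11.3·r*, netting 88.8 − 11.3·r*.
Indifference: 48.4 = 88.8 − 11.3·r*, so r* = (88.8 − 48.4) / 11.3 ≈ 3.58.
This is the mediocre type's binding incentive-compatibility constraint; any r ≥ 3.58 sustains separation on that side.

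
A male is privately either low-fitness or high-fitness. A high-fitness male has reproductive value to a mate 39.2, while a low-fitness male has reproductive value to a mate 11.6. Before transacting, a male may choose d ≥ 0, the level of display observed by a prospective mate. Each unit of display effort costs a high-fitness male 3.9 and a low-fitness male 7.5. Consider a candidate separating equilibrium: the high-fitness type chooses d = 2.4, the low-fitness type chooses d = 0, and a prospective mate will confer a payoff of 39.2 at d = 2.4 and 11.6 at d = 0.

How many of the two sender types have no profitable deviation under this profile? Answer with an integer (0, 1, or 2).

High-fitness type: signal → 39.2 − 3.9 × 2.4 = 29.84; deviate to 0 → 11.6. IC holds (29.84 ≥ 11.6).
Low-fitness type: stay at 0 → 11.6; mimic → 39.2 − 7.5 × 2.4 = 21.2. IC fails (11.6 < 21.2).
1 of 2 constraints hold, so this profile is not an equilibrium.

1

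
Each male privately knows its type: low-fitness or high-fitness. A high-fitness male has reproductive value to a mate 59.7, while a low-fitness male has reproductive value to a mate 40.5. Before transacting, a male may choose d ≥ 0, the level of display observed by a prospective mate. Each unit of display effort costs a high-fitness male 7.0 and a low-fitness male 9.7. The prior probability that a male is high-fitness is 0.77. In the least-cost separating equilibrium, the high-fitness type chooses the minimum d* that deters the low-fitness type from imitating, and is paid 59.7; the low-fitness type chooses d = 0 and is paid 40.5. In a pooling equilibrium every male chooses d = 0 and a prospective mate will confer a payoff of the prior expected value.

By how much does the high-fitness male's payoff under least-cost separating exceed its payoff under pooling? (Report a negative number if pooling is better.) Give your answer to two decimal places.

-9.44

Least-cost separating signal: d* solves 40.5 = 59.7 − 9.7·d*, so d* = (59.7 − 40.5)/9.7 ≈ 1.9794.
High-fitness type's separating payoff: 59.7 − 7.0 × d* = 59.7 − 7.0 × (59.7 − 40.5)/9.7 = 59.7 − 134.4/9.7 ≈ 45.8443.
Pooling payoff: 0.77 × 59.7 + 0.23 × 40.5 = 55.284.
Difference: 45.8443 − 55.284 = -9.4397, i.e. -9.44 to two decimal places.
The high-fitness type would prefer the pooling outcome.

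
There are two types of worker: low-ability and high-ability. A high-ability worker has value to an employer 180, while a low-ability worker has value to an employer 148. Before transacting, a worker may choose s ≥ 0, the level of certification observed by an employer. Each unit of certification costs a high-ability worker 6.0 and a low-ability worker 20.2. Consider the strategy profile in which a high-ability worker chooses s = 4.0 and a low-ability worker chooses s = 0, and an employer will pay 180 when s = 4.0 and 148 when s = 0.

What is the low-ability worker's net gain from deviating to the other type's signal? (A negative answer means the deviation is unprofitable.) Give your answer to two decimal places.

-48.80

Playing s = 0 the low-ability worker receives 148.
Deviating to s = 4.0 brings payment 180 at cost 20.2 × 4.0 = 80.8, netting 99.2.
Gain from deviating: 99.2 − 148 = -48.80.
The gain is negative, so the low-ability type's incentive-compatibility constraint is satisfied.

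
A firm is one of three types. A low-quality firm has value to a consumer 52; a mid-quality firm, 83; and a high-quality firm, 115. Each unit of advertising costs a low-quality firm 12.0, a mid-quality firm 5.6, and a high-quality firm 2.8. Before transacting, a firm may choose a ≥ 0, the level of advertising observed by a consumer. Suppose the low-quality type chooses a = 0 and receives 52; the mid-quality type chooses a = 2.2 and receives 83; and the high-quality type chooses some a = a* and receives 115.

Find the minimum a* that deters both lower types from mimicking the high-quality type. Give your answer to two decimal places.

7.91

Mid-quality type (on-path payoff 83 − 5.6×2.2 = 70.68) won't mimic when 70.68 ≥ 115 − 5.6·a*, i.e. a* ≥ 7.91.
Low-quality type (on-path payoff 52) won't mimic when 52 ≥ 115 − 12.0·a*, i.e. a* ≥ 5.25.
Both must hold, so a* = max(5.25, 7.91) = 7.91. The mid-quality type's constraint binds.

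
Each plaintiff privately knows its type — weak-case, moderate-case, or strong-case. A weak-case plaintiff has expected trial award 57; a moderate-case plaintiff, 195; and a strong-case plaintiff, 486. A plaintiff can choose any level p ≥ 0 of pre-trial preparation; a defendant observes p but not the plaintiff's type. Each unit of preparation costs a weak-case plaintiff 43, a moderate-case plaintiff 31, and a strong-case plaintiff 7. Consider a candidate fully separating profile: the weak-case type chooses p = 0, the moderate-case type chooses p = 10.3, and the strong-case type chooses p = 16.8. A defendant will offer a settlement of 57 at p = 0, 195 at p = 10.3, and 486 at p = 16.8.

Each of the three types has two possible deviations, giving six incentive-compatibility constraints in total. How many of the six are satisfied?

4

Moderate-case (own payoff 195 − 31×10.3 = -124.3): to p=0 gives 57 → profitable ✗; to p=16.8 gives 486 − 31×16.8 = -34.8 → profitable ✗.
Weak-case (own payoff 57): to p=10.3 gives 195 − 43×10.3 = -247.9 → no gain ✓; to p=16.8 gives 486 − 43×16.8 = -236.4 → no gain ✓.
Strong-case (own payoff 486 − 7×16.8 = 368.4): to p=0 gives 57 → no gain ✓; to p=10.3 gives 195 − 7×10.3 = 122.9 → no gain ✓.
4 of the 6 constraints hold; not an equilibrium.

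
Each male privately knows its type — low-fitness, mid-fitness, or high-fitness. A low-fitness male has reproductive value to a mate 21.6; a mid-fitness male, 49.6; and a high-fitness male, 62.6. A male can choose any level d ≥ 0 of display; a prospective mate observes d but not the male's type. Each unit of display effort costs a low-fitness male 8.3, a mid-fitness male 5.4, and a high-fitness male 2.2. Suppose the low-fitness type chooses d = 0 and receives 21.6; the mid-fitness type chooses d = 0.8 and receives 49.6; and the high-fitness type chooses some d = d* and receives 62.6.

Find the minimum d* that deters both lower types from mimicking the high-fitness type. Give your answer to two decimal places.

Low-fitness type (on-path payoff 21.6) won't mimic when 21.6 ≥ 62.6 − 8.3·d*, i.e. d* ≥ 4.94.
Mid-fitness type (on-path payoff 49.6 − 5.4×0.8 = 45.28) won't mimic when 45.28 ≥ 62.6 − 5.4·d*, i.e. d* ≥ 3.21.
Both must hold, so d* = max(4.94, 3.21) = 4.94. The low-fitness type's constraint binds.

4.94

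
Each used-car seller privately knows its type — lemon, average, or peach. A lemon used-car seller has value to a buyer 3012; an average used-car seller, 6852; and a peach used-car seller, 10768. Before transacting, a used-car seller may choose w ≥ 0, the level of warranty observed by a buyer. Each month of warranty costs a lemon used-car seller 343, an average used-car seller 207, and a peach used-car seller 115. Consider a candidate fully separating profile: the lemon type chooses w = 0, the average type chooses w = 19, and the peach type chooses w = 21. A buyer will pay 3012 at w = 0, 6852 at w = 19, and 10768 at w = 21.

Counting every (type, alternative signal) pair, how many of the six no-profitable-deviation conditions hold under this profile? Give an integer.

3

Lemon (own payoff 3012): to w=19 gives 6852 − 343×19 = 335 → no gain ✓; to w=21 gives 10768 − 343×21 = 3565 → profitable ✗.
Peach (own payoff 10768 − 115×21 = 8353): to w=0 gives 3012 → no gain ✓; to w=19 gives 6852 − 115×19 = 4667 → no gain ✓.
Average (own payoff 6852 − 207×19 = 2919): to w=0 gives 3012 → profitable ✗; to w=21 gives 10768 − 207×21 = 6421 → profitable ✗.
3 of the 6 constraints hold; not an equilibrium.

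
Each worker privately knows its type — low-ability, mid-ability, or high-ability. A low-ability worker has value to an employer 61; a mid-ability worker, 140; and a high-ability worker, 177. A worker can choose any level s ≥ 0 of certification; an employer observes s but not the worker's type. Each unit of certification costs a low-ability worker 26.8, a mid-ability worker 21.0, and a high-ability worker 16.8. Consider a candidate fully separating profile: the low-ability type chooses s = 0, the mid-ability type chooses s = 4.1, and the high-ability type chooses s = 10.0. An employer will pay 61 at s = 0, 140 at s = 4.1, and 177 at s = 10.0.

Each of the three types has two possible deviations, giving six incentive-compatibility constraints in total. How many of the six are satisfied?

3

Mid-ability (own payoff 140 − 21.0×4.1 = 53.9): to s=0 gives 61 → profitable ✗; to s=10.0 gives 177 − 21.0×10.0 = -33 → no gain ✓.
High-ability (own payoff 177 − 16.8×10.0 = 9): to s=0 gives 61 → profitable ✗; to s=4.1 gives 140 − 16.8×4.1 = 71.12 → profitable ✗.
Low-ability (own payoff 61): to s=4.1 gives 140 − 26.8×4.1 = 30.12 → no gain ✓; to s=10.0 gives 177 − 26.8×10.0 = -91 → no gain ✓.
3 of the 6 constraints hold; not an equilibrium.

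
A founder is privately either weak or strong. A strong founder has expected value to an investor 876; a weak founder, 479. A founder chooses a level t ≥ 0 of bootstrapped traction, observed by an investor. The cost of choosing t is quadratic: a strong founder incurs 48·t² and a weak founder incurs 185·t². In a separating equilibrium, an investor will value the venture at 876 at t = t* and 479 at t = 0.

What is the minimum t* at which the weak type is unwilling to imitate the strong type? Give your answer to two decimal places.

The weak type at t = 0 receives 479; imitating at t* yields 876 − 185·t*².
Indifference: 479 = 876 − 185·t*², so t*² = (876 − 479) / 185 ≈ 2.1459.
t* = √2.1459 ≈ 1.46.

1.46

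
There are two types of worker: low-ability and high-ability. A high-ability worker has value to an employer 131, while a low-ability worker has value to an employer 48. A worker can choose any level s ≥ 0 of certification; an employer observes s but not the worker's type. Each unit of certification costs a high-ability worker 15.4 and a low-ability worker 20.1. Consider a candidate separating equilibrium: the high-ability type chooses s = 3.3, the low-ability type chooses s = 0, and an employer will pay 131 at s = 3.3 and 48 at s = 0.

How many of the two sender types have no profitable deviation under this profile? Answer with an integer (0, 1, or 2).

Low-ability type: stay at 0 → 48; mimic → 131 − 20.1 × 3.3 = 64.67. IC fails (48 < 64.67).
High-ability type: signal → 131 − 15.4 × 3.3 = 80.18; deviate to 0 → 48. IC holds (80.18 ≥ 48).
1 of 2 constraints hold, so this profile is not an equilibrium.

1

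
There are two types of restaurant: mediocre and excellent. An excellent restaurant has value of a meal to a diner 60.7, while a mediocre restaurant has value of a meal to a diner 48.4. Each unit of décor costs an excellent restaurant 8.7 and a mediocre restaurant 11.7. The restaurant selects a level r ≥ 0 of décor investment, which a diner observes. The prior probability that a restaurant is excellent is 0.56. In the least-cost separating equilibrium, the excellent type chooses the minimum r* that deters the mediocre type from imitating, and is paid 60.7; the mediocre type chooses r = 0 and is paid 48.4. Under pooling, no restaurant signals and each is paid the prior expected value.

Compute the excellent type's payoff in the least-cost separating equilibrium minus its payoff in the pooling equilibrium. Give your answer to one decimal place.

-3.7

Least-cost separating signal: r* solves 48.4 = 60.7 − 11.7·r*, so r* = (60.7 − 48.4)/11.7 ≈ 1.0513.
Excellent type's separating payoff: 60.7 − 8.7 × r* = 60.7 − 8.7 × (60.7 − 48.4)/11.7 = 60.7 − 107.01/11.7 ≈ 51.554.
Pooling payoff: 0.56 × 60.7 + 0.44 × 48.4 = 55.288.
Difference: 51.554 − 55.288 = -3.734, i.e. -3.7 to one decimal place.
The excellent type would prefer the pooling outcome.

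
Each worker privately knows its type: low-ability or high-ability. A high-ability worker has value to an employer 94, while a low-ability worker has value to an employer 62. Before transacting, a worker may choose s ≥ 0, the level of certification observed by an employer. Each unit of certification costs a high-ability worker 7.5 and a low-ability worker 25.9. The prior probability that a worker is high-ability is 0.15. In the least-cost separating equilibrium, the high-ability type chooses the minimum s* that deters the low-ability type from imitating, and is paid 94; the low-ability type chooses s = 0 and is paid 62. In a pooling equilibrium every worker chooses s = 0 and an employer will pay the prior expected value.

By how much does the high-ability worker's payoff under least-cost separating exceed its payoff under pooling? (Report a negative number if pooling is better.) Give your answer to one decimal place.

Least-cost separating signal: s* solves 62 = 94 − 25.9·s*, so s* = (94 − 62)/25.9 ≈ 1.2355.
High-ability type's separating payoff: 94 − 7.5 × s* = 94 − 7.5 × (94 − 62)/25.9 = 94 − 240/25.9 ≈ 84.734.
Pooling payoff: 0.15 × 94 + 0.85 × 62 = 66.8.
Difference: 84.734 − 66.8 = 17.934, i.e. 17.9 to one decimal place.
The high-ability type prefers to separate.

17.9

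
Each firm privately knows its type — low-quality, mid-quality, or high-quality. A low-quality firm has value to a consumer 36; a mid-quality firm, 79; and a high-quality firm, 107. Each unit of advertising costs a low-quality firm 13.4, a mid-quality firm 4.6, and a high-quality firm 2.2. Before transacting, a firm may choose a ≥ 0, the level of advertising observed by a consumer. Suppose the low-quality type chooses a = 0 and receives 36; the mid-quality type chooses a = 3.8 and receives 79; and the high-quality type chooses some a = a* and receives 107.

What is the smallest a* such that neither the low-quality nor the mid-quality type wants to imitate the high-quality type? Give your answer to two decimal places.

9.89

Low-quality type (on-path payoff 36) won't mimic when 36 ≥ 107 − 13.4·a*, i.e. a* ≥ 5.30.
Mid-quality type (on-path payoff 79 − 4.6×3.8 = 61.52) won't mimic when 61.52 ≥ 107 − 4.6·a*, i.e. a* ≥ 9.89.
Both must hold, so a* = max(5.30, 9.89) = 9.89. The mid-quality type's constraint binds.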